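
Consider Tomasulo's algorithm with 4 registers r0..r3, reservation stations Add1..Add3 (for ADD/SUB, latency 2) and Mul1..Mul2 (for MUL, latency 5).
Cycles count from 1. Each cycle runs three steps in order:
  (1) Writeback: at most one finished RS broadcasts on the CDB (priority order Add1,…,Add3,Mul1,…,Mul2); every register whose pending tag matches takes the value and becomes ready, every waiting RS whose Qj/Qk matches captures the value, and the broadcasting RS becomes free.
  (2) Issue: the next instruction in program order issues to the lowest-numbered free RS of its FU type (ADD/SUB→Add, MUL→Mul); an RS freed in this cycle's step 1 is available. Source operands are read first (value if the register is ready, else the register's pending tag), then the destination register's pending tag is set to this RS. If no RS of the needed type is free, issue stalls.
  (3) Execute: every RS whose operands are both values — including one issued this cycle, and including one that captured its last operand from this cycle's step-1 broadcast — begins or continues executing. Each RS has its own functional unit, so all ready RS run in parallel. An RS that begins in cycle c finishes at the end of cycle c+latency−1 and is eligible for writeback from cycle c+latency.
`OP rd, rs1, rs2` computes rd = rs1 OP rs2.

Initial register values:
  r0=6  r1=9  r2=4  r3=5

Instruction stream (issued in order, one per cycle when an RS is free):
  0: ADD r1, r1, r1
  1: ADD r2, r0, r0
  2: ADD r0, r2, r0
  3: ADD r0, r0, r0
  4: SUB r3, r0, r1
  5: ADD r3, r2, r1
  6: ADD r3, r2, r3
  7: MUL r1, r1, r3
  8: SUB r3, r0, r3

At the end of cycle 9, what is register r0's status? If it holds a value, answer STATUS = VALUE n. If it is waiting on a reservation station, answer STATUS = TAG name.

STATUS = VALUE 36

  c1: issue ADD r1<-Add1  regs: r0:6,r1:Add1,r2:4,r3:5
  c2: issue ADD r2<-Add2  regs: r0:6,r1:Add1,r2:Add2,r3:5
  c3: CDB Add1=18; issue ADD r0<-Add1  regs: r0:Add1,r1:18,r2:Add2,r3:5
  c4: CDB Add2=12; issue ADD r0<-Add2  regs: r0:Add2,r1:18,r2:12,r3:5
  c5: issue SUB r3<-Add3  regs: r0:Add2,r1:18,r2:12,r3:Add3
  c6: CDB Add1=18; issue ADD r3<-Add1  regs: r0:Add2,r1:18,r2:12,r3:Add1
  c7: stall  regs: r0:Add2,r1:18,r2:12,r3:Add1
  c8: CDB Add1=30; issue ADD r3<-Add1  regs: r0:Add2,r1:18,r2:12,r3:Add1
  c9: CDB Add2=36; issue MUL r1<-Mul1  regs: r0:36,r1:Mul1,r2:12,r3:Add1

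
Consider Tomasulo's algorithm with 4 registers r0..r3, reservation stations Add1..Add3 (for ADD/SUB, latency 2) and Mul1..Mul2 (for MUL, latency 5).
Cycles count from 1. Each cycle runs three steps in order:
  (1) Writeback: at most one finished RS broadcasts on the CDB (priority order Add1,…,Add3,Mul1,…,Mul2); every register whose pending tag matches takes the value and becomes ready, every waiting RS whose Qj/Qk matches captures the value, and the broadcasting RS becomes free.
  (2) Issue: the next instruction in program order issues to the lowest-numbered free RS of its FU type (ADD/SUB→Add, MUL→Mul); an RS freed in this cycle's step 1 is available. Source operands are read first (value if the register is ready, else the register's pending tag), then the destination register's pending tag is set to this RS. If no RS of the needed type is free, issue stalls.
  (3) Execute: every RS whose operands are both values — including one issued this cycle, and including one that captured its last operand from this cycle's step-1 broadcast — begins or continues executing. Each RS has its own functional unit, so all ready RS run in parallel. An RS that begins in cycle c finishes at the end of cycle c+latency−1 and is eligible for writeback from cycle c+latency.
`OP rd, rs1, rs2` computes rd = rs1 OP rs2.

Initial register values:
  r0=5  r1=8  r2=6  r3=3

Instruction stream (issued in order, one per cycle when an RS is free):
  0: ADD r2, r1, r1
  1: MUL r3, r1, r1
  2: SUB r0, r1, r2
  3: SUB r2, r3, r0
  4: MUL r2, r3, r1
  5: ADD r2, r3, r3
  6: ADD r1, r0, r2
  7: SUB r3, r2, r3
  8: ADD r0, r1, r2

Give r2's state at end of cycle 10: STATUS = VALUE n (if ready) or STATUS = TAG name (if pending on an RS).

  c1: issue ADD r2<-Add1  regs: r0:5,r1:8,r2:Add1,r3:3
  c2: issue MUL r3<-Mul1  regs: r0:5,r1:8,r2:Add1,r3:Mul1
  c3: CDB Add1=16; issue SUB r0<-Add1  regs: r0:Add1,r1:8,r2:16,r3:Mul1
  c4: issue SUB r2<-Add2  regs: r0:Add1,r1:8,r2:Add2,r3:Mul1
  c5: CDB Add1=-8; issue MUL r2<-Mul2  regs: r0:-8,r1:8,r2:Mul2,r3:Mul1
  c6: issue ADD r2<-Add1  regs: r0:-8,r1:8,r2:Add1,r3:Mul1
  c7: CDB Mul1=64; issue ADD r1<-Add3  regs: r0:-8,r1:Add3,r2:Add1,r3:64
  c8: stall  regs: r0:-8,r1:Add3,r2:Add1,r3:64
  c9: CDB Add1=128; issue SUB r3<-Add1  regs: r0:-8,r1:Add3,r2:128,r3:Add1
  c10: CDB Add2=72; issue ADD r0<-Add2  regs: r0:Add2,r1:Add3,r2:128,r3:Add1

STATUS = VALUE 128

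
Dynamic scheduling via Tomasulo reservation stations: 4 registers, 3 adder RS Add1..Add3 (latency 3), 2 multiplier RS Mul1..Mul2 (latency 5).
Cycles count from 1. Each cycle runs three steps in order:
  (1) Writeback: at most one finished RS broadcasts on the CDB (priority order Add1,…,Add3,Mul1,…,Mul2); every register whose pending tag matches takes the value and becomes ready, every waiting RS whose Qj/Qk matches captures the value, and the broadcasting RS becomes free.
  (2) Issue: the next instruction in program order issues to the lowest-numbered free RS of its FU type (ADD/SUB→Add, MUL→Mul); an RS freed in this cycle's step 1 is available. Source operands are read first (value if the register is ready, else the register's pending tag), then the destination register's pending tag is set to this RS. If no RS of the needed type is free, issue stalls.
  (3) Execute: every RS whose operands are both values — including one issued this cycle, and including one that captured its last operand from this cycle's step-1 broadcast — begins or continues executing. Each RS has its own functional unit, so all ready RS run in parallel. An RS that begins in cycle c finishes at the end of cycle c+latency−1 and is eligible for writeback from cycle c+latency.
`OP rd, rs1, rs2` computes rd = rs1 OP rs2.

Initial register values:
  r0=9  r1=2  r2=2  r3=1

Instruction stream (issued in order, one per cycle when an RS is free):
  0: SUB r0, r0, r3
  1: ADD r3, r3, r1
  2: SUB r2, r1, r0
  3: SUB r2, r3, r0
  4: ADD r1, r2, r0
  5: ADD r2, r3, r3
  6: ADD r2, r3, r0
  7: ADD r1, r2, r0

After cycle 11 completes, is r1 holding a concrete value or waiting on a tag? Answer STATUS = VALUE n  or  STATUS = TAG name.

STATUS = TAG Add3

cycle 1: issue SUB r0<-Add1 // r0:Add1,r1:2,r2:2,r3:1
cycle 2: issue ADD r3<-Add2 // r0:Add1,r1:2,r2:2,r3:Add2
cycle 3: issue SUB r2<-Add3 // r0:Add1,r1:2,r2:Add3,r3:Add2
cycle 4: CDB Add1=8; issue SUB r2<-Add1 // r0:8,r1:2,r2:Add1,r3:Add2
cycle 5: CDB Add2=3; issue ADD r1<-Add2 // r0:8,r1:Add2,r2:Add1,r3:3
cycle 6: stall // r0:8,r1:Add2,r2:Add1,r3:3
cycle 7: CDB Add3=-6; issue ADD r2<-Add3 // r0:8,r1:Add2,r2:Add3,r3:3
cycle 8: CDB Add1=-5; issue ADD r2<-Add1 // r0:8,r1:Add2,r2:Add1,r3:3
cycle 9: stall // r0:8,r1:Add2,r2:Add1,r3:3
cycle 10: CDB Add3=6; issue ADD r1<-Add3 // r0:8,r1:Add3,r2:Add1,r3:3
cycle 11: CDB Add1=11 // r0:8,r1:Add3,r2:11,r3:3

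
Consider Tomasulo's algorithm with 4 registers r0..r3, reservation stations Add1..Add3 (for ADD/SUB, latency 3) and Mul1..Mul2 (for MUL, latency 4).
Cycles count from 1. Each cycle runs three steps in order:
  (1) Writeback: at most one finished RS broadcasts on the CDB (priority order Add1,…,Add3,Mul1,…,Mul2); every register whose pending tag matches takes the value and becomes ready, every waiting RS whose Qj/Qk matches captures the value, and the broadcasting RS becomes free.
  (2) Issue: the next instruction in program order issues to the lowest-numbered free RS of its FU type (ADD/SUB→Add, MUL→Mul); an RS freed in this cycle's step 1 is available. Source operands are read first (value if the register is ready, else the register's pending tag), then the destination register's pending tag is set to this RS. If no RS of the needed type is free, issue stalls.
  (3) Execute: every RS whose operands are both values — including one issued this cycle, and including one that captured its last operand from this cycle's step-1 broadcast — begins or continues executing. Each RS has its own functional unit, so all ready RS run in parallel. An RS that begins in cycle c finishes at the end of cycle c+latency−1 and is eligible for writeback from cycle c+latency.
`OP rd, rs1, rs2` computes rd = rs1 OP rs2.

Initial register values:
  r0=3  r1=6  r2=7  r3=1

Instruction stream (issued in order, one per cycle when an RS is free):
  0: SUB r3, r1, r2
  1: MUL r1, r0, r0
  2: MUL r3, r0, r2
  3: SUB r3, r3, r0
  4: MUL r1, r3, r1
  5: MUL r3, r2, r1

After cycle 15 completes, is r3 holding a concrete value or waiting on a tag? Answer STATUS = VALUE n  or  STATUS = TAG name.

  c1: issue SUB r3<-Add1  regs: r0:3,r1:6,r2:7,r3:Add1
  c2: issue MUL r1<-Mul1  regs: r0:3,r1:Mul1,r2:7,r3:Add1
  c3: issue MUL r3<-Mul2  regs: r0:3,r1:Mul1,r2:7,r3:Mul2
  c4: CDB Add1=-1; issue SUB r3<-Add1  regs: r0:3,r1:Mul1,r2:7,r3:Add1
  c5: stall  regs: r0:3,r1:Mul1,r2:7,r3:Add1
  c6: CDB Mul1=9; issue MUL r1<-Mul1  regs: r0:3,r1:Mul1,r2:7,r3:Add1
  c7: CDB Mul2=21; issue MUL r3<-Mul2  regs: r0:3,r1:Mul1,r2:7,r3:Mul2
  c8: -  regs: r0:3,r1:Mul1,r2:7,r3:Mul2
  c9: -  regs: r0:3,r1:Mul1,r2:7,r3:Mul2
  c10: CDB Add1=18  regs: r0:3,r1:Mul1,r2:7,r3:Mul2
  c11: -  regs: r0:3,r1:Mul1,r2:7,r3:Mul2
  c12: -  regs: r0:3,r1:Mul1,r2:7,r3:Mul2
  c13: -  regs: r0:3,r1:Mul1,r2:7,r3:Mul2
  c14: CDB Mul1=162  regs: r0:3,r1:162,r2:7,r3:Mul2
  c15: -  regs: r0:3,r1:162,r2:7,r3:Mul2

STATUS = TAG Mul2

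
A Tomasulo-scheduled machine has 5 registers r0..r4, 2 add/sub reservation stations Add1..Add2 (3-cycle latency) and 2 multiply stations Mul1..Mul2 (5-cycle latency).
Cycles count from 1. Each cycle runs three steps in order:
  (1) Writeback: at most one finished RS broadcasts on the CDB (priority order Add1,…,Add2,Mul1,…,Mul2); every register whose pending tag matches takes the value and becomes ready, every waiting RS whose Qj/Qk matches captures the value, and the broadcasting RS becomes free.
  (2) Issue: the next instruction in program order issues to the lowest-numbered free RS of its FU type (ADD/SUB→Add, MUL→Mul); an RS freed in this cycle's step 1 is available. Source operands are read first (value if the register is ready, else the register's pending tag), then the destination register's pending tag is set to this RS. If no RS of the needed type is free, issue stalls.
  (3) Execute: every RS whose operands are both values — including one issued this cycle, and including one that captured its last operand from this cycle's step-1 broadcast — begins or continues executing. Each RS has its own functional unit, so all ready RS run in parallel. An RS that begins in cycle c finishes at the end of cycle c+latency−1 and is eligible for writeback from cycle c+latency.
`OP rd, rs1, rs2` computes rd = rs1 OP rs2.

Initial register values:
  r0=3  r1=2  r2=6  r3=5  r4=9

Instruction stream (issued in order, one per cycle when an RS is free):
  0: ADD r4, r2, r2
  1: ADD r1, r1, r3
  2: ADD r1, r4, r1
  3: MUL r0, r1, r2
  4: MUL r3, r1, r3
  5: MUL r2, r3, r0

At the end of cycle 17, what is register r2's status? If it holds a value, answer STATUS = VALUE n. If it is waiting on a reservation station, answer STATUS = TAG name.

cycle 1: issue ADD r4<-Add1 // r0:3,r1:2,r2:6,r3:5,r4:Add1
cycle 2: issue ADD r1<-Add2 // r0:3,r1:Add2,r2:6,r3:5,r4:Add1
cycle 3: stall // r0:3,r1:Add2,r2:6,r3:5,r4:Add1
cycle 4: CDB Add1=12; issue ADD r1<-Add1 // r0:3,r1:Add1,r2:6,r3:5,r4:12
cycle 5: CDB Add2=7; issue MUL r0<-Mul1 // r0:Mul1,r1:Add1,r2:6,r3:5,r4:12
cycle 6: issue MUL r3<-Mul2 // r0:Mul1,r1:Add1,r2:6,r3:Mul2,r4:12
cycle 7: stall // r0:Mul1,r1:Add1,r2:6,r3:Mul2,r4:12
cycle 8: CDB Add1=19; stall // r0:Mul1,r1:19,r2:6,r3:Mul2,r4:12
cycle 9: stall // r0:Mul1,r1:19,r2:6,r3:Mul2,r4:12
cycle 10: stall // r0:Mul1,r1:19,r2:6,r3:Mul2,r4:12
cycle 11: stall // r0:Mul1,r1:19,r2:6,r3:Mul2,r4:12
cycle 12: stall // r0:Mul1,r1:19,r2:6,r3:Mul2,r4:12
cycle 13: CDB Mul1=114; issue MUL r2<-Mul1 // r0:114,r1:19,r2:Mul1,r3:Mul2,r4:12
cycle 14: CDB Mul2=95 // r0:114,r1:19,r2:Mul1,r3:95,r4:12
cycle 15: - // r0:114,r1:19,r2:Mul1,r3:95,r4:12
cycle 16: - // r0:114,r1:19,r2:Mul1,r3:95,r4:12
cycle 17: - // r0:114,r1:19,r2:Mul1,r3:95,r4:12

STATUS = TAG Mul1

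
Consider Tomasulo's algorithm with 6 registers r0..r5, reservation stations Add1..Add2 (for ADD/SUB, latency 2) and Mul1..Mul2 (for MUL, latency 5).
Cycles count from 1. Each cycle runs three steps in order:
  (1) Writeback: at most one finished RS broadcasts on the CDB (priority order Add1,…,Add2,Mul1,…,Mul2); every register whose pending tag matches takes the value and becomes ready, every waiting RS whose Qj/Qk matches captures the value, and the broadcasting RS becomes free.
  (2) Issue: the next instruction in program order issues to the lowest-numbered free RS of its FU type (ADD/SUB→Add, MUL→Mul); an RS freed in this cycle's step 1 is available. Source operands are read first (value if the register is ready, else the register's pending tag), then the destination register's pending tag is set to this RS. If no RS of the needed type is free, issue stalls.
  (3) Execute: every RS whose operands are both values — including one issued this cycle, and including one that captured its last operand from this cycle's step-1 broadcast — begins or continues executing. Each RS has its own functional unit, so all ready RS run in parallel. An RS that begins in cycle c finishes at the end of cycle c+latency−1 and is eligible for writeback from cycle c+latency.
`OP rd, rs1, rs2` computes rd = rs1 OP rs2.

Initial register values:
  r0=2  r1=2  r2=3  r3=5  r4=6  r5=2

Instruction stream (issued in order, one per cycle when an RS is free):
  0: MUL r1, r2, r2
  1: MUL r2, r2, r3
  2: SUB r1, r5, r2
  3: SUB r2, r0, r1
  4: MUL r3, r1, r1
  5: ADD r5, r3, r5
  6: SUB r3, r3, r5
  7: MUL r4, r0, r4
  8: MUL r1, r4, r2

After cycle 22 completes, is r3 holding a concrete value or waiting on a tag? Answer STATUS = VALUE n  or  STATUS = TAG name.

  c1: issue MUL r1<-Mul1  regs: r0:2,r1:Mul1,r2:3,r3:5,r4:6,r5:2
  c2: issue MUL r2<-Mul2  regs: r0:2,r1:Mul1,r2:Mul2,r3:5,r4:6,r5:2
  c3: issue SUB r1<-Add1  regs: r0:2,r1:Add1,r2:Mul2,r3:5,r4:6,r5:2
  c4: issue SUB r2<-Add2  regs: r0:2,r1:Add1,r2:Add2,r3:5,r4:6,r5:2
  c5: stall  regs: r0:2,r1:Add1,r2:Add2,r3:5,r4:6,r5:2
  c6: CDB Mul1=9; issue MUL r3<-Mul1  regs: r0:2,r1:Add1,r2:Add2,r3:Mul1,r4:6,r5:2
  c7: CDB Mul2=15; stall  regs: r0:2,r1:Add1,r2:Add2,r3:Mul1,r4:6,r5:2
  c8: stall  regs: r0:2,r1:Add1,r2:Add2,r3:Mul1,r4:6,r5:2
  c9: CDB Add1=-13; issue ADD r5<-Add1  regs: r0:2,r1:-13,r2:Add2,r3:Mul1,r4:6,r5:Add1
  c10: stall  regs: r0:2,r1:-13,r2:Add2,r3:Mul1,r4:6,r5:Add1
  c11: CDB Add2=15; issue SUB r3<-Add2  regs: r0:2,r1:-13,r2:15,r3:Add2,r4:6,r5:Add1
  c12: issue MUL r4<-Mul2  regs: r0:2,r1:-13,r2:15,r3:Add2,r4:Mul2,r5:Add1
  c13: stall  regs: r0:2,r1:-13,r2:15,r3:Add2,r4:Mul2,r5:Add1
  c14: CDB Mul1=169; issue MUL r1<-Mul1  regs: r0:2,r1:Mul1,r2:15,r3:Add2,r4:Mul2,r5:Add1
  c15: -  regs: r0:2,r1:Mul1,r2:15,r3:Add2,r4:Mul2,r5:Add1
  c16: CDB Add1=171  regs: r0:2,r1:Mul1,r2:15,r3:Add2,r4:Mul2,r5:171
  c17: CDB Mul2=12  regs: r0:2,r1:Mul1,r2:15,r3:Add2,r4:12,r5:171
  c18: CDB Add2=-2  regs: r0:2,r1:Mul1,r2:15,r3:-2,r4:12,r5:171
  c19: -  regs: r0:2,r1:Mul1,r2:15,r3:-2,r4:12,r5:171
  c20: -  regs: r0:2,r1:Mul1,r2:15,r3:-2,r4:12,r5:171
  c21: -  regs: r0:2,r1:Mul1,r2:15,r3:-2,r4:12,r5:171
  c22: CDB Mul1=180  regs: r0:2,r1:180,r2:15,r3:-2,r4:12,r5:171

STATUS = VALUE -2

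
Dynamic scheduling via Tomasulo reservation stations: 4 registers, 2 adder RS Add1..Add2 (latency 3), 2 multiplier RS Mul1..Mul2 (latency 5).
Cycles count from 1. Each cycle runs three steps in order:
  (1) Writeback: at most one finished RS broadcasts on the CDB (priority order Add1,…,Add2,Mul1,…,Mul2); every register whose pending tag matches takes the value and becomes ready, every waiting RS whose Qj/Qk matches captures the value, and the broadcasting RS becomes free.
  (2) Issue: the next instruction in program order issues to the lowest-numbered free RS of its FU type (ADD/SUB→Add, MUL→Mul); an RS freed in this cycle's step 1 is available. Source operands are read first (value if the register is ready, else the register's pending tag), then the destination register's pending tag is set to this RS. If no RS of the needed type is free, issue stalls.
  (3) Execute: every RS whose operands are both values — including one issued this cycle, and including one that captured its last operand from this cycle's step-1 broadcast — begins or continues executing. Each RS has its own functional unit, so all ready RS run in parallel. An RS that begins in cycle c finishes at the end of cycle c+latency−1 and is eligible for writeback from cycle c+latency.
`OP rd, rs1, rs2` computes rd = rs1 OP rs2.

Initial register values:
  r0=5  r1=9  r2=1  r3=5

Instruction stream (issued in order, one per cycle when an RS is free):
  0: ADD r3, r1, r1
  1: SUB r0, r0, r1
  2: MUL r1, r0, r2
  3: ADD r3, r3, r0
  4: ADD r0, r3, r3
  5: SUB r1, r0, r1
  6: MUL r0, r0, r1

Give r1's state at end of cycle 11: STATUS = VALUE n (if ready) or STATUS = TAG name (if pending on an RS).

c1: issue ADD r3<-Add1 | r0:5,r1:9,r2:1,r3:Add1
c2: issue SUB r0<-Add2 | r0:Add2,r1:9,r2:1,r3:Add1
c3: issue MUL r1<-Mul1 | r0:Add2,r1:Mul1,r2:1,r3:Add1
c4: CDB Add1=18; issue ADD r3<-Add1 | r0:Add2,r1:Mul1,r2:1,r3:Add1
c5: CDB Add2=-4; issue ADD r0<-Add2 | r0:Add2,r1:Mul1,r2:1,r3:Add1
c6: stall | r0:Add2,r1:Mul1,r2:1,r3:Add1
c7: stall | r0:Add2,r1:Mul1,r2:1,r3:Add1
c8: CDB Add1=14; issue SUB r1<-Add1 | r0:Add2,r1:Add1,r2:1,r3:14
c9: issue MUL r0<-Mul2 | r0:Mul2,r1:Add1,r2:1,r3:14
c10: CDB Mul1=-4 | r0:Mul2,r1:Add1,r2:1,r3:14
c11: CDB Add2=28 | r0:Mul2,r1:Add1,r2:1,r3:14

STATUS = TAG Add1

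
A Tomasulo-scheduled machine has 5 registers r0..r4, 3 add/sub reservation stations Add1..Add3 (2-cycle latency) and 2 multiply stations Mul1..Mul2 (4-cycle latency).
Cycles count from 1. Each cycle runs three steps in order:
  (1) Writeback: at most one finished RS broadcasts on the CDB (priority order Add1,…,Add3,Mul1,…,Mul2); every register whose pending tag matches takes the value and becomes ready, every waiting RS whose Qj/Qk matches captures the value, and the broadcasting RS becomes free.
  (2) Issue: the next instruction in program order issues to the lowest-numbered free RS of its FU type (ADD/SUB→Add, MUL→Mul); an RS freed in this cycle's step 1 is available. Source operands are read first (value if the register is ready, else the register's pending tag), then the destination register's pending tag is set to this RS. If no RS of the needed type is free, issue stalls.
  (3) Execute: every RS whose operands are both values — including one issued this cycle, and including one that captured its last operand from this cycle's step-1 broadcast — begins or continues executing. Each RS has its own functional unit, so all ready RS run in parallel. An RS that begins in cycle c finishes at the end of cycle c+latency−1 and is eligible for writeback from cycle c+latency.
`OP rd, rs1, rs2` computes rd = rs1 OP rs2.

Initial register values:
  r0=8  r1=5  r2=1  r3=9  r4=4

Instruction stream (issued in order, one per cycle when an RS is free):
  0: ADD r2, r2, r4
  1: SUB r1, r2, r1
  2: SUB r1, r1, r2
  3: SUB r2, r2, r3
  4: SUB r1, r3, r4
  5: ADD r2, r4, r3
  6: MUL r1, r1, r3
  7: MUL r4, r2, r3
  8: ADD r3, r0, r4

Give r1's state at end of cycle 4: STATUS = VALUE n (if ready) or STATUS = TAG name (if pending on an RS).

STATUS = TAG Add1

  c1: issue ADD r2<-Add1  regs: r0:8,r1:5,r2:Add1,r3:9,r4:4
  c2: issue SUB r1<-Add2  regs: r0:8,r1:Add2,r2:Add1,r3:9,r4:4
  c3: CDB Add1=5; issue SUB r1<-Add1  regs: r0:8,r1:Add1,r2:5,r3:9,r4:4
  c4: issue SUB r2<-Add3  regs: r0:8,r1:Add1,r2:Add3,r3:9,r4:4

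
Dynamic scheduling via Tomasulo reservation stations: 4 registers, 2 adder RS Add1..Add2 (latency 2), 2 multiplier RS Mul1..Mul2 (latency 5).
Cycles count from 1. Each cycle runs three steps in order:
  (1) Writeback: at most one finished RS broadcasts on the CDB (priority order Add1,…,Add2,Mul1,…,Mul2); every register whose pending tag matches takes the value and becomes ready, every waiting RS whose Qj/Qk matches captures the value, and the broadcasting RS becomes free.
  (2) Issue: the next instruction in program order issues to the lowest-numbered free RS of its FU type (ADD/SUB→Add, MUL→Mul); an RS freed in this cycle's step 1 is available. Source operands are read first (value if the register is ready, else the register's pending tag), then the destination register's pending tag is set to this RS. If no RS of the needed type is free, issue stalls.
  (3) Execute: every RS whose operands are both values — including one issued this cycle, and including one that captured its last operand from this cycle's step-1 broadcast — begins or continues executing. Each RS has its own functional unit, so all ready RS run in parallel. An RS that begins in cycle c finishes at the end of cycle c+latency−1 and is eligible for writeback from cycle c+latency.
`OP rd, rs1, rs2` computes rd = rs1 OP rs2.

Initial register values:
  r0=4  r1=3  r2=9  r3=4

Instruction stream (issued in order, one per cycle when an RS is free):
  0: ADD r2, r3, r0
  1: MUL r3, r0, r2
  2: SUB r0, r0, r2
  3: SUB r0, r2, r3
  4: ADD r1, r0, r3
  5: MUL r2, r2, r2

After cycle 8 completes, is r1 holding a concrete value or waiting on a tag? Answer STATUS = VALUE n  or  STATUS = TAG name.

  c1: issue ADD r2<-Add1  regs: r0:4,r1:3,r2:Add1,r3:4
  c2: issue MUL r3<-Mul1  regs: r0:4,r1:3,r2:Add1,r3:Mul1
  c3: CDB Add1=8; issue SUB r0<-Add1  regs: r0:Add1,r1:3,r2:8,r3:Mul1
  c4: issue SUB r0<-Add2  regs: r0:Add2,r1:3,r2:8,r3:Mul1
  c5: CDB Add1=-4; issue ADD r1<-Add1  regs: r0:Add2,r1:Add1,r2:8,r3:Mul1
  c6: issue MUL r2<-Mul2  regs: r0:Add2,r1:Add1,r2:Mul2,r3:Mul1
  c7: -  regs: r0:Add2,r1:Add1,r2:Mul2,r3:Mul1
  c8: CDB Mul1=32  regs: r0:Add2,r1:Add1,r2:Mul2,r3:32

STATUS = TAG Add1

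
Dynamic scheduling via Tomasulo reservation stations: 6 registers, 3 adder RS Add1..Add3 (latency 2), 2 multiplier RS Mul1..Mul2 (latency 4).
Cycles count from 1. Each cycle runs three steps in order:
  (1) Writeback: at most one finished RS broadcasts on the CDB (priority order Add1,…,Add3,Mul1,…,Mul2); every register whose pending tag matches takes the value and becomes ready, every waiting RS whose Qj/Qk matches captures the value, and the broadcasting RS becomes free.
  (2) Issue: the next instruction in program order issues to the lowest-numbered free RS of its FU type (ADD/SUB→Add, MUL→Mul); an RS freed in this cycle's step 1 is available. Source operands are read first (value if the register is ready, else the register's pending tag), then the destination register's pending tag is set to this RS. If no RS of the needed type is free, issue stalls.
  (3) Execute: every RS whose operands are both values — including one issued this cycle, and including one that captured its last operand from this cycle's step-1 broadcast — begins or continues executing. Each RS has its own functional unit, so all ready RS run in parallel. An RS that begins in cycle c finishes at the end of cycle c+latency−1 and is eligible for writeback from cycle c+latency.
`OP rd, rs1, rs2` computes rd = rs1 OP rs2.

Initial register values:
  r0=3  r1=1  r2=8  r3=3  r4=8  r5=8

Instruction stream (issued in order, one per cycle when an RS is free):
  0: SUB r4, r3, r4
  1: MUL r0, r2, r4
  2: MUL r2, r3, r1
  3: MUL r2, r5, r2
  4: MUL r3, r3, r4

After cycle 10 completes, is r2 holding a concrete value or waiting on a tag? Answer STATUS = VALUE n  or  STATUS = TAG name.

c1: issue SUB r4<-Add1 | r0:3,r1:1,r2:8,r3:3,r4:Add1,r5:8
c2: issue MUL r0<-Mul1 | r0:Mul1,r1:1,r2:8,r3:3,r4:Add1,r5:8
c3: CDB Add1=-5; issue MUL r2<-Mul2 | r0:Mul1,r1:1,r2:Mul2,r3:3,r4:-5,r5:8
c4: stall | r0:Mul1,r1:1,r2:Mul2,r3:3,r4:-5,r5:8
c5: stall | r0:Mul1,r1:1,r2:Mul2,r3:3,r4:-5,r5:8
c6: stall | r0:Mul1,r1:1,r2:Mul2,r3:3,r4:-5,r5:8
c7: CDB Mul1=-40; issue MUL r2<-Mul1 | r0:-40,r1:1,r2:Mul1,r3:3,r4:-5,r5:8
c8: CDB Mul2=3; issue MUL r3<-Mul2 | r0:-40,r1:1,r2:Mul1,r3:Mul2,r4:-5,r5:8
c9: - | r0:-40,r1:1,r2:Mul1,r3:Mul2,r4:-5,r5:8
c10: - | r0:-40,r1:1,r2:Mul1,r3:Mul2,r4:-5,r5:8

STATUS = TAG Mul1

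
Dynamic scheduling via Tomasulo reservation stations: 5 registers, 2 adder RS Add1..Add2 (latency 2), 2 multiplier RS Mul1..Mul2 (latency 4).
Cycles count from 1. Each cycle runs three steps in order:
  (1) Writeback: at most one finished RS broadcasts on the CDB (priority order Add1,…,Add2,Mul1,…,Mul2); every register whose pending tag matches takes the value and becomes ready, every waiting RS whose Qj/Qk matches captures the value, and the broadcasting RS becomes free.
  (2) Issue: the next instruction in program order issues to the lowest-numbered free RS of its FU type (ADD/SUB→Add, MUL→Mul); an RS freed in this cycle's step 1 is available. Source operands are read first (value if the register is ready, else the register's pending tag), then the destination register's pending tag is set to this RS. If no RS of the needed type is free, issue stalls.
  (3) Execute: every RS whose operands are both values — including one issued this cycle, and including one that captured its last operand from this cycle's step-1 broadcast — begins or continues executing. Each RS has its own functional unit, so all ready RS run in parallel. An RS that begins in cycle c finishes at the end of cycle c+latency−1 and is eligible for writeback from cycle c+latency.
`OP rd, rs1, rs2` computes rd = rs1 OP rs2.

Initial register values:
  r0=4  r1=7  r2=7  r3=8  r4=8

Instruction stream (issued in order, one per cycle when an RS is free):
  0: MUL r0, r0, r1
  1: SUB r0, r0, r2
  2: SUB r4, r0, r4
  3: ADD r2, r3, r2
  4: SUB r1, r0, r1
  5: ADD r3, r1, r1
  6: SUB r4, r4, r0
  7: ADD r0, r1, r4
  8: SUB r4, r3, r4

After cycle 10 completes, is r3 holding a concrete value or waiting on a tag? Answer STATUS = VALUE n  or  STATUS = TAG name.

c1: issue MUL r0<-Mul1 | r0:Mul1,r1:7,r2:7,r3:8,r4:8
c2: issue SUB r0<-Add1 | r0:Add1,r1:7,r2:7,r3:8,r4:8
c3: issue SUB r4<-Add2 | r0:Add1,r1:7,r2:7,r3:8,r4:Add2
c4: stall | r0:Add1,r1:7,r2:7,r3:8,r4:Add2
c5: CDB Mul1=28; stall | r0:Add1,r1:7,r2:7,r3:8,r4:Add2
c6: stall | r0:Add1,r1:7,r2:7,r3:8,r4:Add2
c7: CDB Add1=21; issue ADD r2<-Add1 | r0:21,r1:7,r2:Add1,r3:8,r4:Add2
c8: stall | r0:21,r1:7,r2:Add1,r3:8,r4:Add2
c9: CDB Add1=15; issue SUB r1<-Add1 | r0:21,r1:Add1,r2:15,r3:8,r4:Add2
c10: CDB Add2=13; issue ADD r3<-Add2 | r0:21,r1:Add1,r2:15,r3:Add2,r4:13

STATUS = TAG Add2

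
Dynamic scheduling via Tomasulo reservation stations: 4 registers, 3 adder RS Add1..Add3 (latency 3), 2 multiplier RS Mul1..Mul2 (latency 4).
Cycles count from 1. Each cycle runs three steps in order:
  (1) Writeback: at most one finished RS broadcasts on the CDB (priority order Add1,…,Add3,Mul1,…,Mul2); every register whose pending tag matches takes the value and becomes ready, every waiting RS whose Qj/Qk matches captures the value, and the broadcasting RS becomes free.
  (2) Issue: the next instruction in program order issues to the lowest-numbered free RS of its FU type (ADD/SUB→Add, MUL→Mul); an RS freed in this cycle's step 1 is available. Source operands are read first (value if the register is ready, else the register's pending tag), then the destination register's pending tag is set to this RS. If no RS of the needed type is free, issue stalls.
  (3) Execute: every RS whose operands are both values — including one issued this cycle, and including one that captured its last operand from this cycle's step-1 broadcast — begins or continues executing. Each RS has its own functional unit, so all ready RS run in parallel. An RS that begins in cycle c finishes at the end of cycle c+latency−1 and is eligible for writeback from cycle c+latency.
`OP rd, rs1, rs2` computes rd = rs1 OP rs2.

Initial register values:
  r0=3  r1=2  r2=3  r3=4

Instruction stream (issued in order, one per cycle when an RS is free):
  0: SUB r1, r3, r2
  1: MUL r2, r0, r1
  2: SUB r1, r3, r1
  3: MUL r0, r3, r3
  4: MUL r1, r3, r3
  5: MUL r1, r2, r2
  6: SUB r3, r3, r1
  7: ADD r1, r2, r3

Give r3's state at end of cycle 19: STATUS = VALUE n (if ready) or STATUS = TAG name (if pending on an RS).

  c1: issue SUB r1<-Add1  regs: r0:3,r1:Add1,r2:3,r3:4
  c2: issue MUL r2<-Mul1  regs: r0:3,r1:Add1,r2:Mul1,r3:4
  c3: issue SUB r1<-Add2  regs: r0:3,r1:Add2,r2:Mul1,r3:4
  c4: CDB Add1=1; issue MUL r0<-Mul2  regs: r0:Mul2,r1:Add2,r2:Mul1,r3:4
  c5: stall  regs: r0:Mul2,r1:Add2,r2:Mul1,r3:4
  c6: stall  regs: r0:Mul2,r1:Add2,r2:Mul1,r3:4
  c7: CDB Add2=3; stall  regs: r0:Mul2,r1:3,r2:Mul1,r3:4
  c8: CDB Mul1=3; issue MUL r1<-Mul1  regs: r0:Mul2,r1:Mul1,r2:3,r3:4
  c9: CDB Mul2=16; issue MUL r1<-Mul2  regs: r0:16,r1:Mul2,r2:3,r3:4
  c10: issue SUB r3<-Add1  regs: r0:16,r1:Mul2,r2:3,r3:Add1
  c11: issue ADD r1<-Add2  regs: r0:16,r1:Add2,r2:3,r3:Add1
  c12: CDB Mul1=16  regs: r0:16,r1:Add2,r2:3,r3:Add1
  c13: CDB Mul2=9  regs: r0:16,r1:Add2,r2:3,r3:Add1
  c14: -  regs: r0:16,r1:Add2,r2:3,r3:Add1
  c15: -  regs: r0:16,r1:Add2,r2:3,r3:Add1
  c16: CDB Add1=-5  regs: r0:16,r1:Add2,r2:3,r3:-5
  c17: -  regs: r0:16,r1:Add2,r2:3,r3:-5
  c18: -  regs: r0:16,r1:Add2,r2:3,r3:-5
  c19: CDB Add2=-2  regs: r0:16,r1:-2,r2:3,r3:-5

STATUS = VALUE -5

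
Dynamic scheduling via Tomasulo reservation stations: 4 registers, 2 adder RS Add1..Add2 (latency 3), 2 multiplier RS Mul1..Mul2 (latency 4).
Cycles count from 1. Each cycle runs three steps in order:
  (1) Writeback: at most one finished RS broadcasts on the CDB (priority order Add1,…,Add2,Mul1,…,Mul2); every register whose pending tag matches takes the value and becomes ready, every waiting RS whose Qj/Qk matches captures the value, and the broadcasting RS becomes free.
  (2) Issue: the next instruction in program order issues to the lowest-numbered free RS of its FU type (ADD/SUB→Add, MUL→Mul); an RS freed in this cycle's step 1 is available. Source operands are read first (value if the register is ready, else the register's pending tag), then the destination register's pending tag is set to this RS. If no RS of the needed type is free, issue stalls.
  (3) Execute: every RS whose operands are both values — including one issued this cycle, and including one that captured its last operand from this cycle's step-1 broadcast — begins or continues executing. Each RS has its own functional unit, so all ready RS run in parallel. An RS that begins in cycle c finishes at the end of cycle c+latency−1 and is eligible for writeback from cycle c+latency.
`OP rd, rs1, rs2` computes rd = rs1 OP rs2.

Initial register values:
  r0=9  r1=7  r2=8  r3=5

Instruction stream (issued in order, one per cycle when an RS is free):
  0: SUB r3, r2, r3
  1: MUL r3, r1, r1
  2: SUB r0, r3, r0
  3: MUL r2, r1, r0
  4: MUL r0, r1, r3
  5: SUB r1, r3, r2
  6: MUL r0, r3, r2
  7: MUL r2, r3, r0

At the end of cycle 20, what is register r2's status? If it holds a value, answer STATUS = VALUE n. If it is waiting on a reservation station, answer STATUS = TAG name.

cycle 1: issue SUB r3<-Add1 // r0:9,r1:7,r2:8,r3:Add1
cycle 2: issue MUL r3<-Mul1 // r0:9,r1:7,r2:8,r3:Mul1
cycle 3: issue SUB r0<-Add2 // r0:Add2,r1:7,r2:8,r3:Mul1
cycle 4: CDB Add1=3; issue MUL r2<-Mul2 // r0:Add2,r1:7,r2:Mul2,r3:Mul1
cycle 5: stall // r0:Add2,r1:7,r2:Mul2,r3:Mul1
cycle 6: CDB Mul1=49; issue MUL r0<-Mul1 // r0:Mul1,r1:7,r2:Mul2,r3:49
cycle 7: issue SUB r1<-Add1 // r0:Mul1,r1:Add1,r2:Mul2,r3:49
cycle 8: stall // r0:Mul1,r1:Add1,r2:Mul2,r3:49
cycle 9: CDB Add2=40; stall // r0:Mul1,r1:Add1,r2:Mul2,r3:49
cycle 10: CDB Mul1=343; issue MUL r0<-Mul1 // r0:Mul1,r1:Add1,r2:Mul2,r3:49
cycle 11: stall // r0:Mul1,r1:Add1,r2:Mul2,r3:49
cycle 12: stall // r0:Mul1,r1:Add1,r2:Mul2,r3:49
cycle 13: CDB Mul2=280; issue MUL r2<-Mul2 // r0:Mul1,r1:Add1,r2:Mul2,r3:49
cycle 14: - // r0:Mul1,r1:Add1,r2:Mul2,r3:49
cycle 15: - // r0:Mul1,r1:Add1,r2:Mul2,r3:49
cycle 16: CDB Add1=-231 // r0:Mul1,r1:-231,r2:Mul2,r3:49
cycle 17: CDB Mul1=13720 // r0:13720,r1:-231,r2:Mul2,r3:49
cycle 18: - // r0:13720,r1:-231,r2:Mul2,r3:49
cycle 19: - // r0:13720,r1:-231,r2:Mul2,r3:49
cycle 20: - // r0:13720,r1:-231,r2:Mul2,r3:49

STATUS = TAG Mul2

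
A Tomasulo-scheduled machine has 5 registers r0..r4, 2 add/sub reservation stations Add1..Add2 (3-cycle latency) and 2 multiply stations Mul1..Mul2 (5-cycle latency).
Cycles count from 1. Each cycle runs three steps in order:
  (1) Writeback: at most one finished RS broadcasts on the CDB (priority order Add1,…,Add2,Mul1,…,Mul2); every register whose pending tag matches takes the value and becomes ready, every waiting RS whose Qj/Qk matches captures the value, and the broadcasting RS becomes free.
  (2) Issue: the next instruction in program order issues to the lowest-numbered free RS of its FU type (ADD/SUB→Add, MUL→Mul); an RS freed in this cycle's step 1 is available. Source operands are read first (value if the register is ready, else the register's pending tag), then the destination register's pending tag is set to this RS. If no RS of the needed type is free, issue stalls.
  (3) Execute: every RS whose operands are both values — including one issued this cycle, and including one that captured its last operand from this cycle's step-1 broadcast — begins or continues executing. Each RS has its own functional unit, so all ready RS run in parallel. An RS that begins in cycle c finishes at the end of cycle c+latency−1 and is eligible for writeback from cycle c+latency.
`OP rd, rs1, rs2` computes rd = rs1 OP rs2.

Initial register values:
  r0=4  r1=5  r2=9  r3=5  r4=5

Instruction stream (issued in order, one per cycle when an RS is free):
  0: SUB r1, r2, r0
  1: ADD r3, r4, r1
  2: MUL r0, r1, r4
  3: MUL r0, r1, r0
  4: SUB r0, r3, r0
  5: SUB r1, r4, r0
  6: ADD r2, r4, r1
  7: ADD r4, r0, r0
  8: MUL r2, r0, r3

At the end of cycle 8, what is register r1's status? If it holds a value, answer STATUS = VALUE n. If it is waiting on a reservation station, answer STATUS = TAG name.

STATUS = TAG Add2

  c1: issue SUB r1<-Add1  regs: r0:4,r1:Add1,r2:9,r3:5,r4:5
  c2: issue ADD r3<-Add2  regs: r0:4,r1:Add1,r2:9,r3:Add2,r4:5
  c3: issue MUL r0<-Mul1  regs: r0:Mul1,r1:Add1,r2:9,r3:Add2,r4:5
  c4: CDB Add1=5; issue MUL r0<-Mul2  regs: r0:Mul2,r1:5,r2:9,r3:Add2,r4:5
  c5: issue SUB r0<-Add1  regs: r0:Add1,r1:5,r2:9,r3:Add2,r4:5
  c6: stall  regs: r0:Add1,r1:5,r2:9,r3:Add2,r4:5
  c7: CDB Add2=10; issue SUB r1<-Add2  regs: r0:Add1,r1:Add2,r2:9,r3:10,r4:5
  c8: stall  regs: r0:Add1,r1:Add2,r2:9,r3:10,r4:5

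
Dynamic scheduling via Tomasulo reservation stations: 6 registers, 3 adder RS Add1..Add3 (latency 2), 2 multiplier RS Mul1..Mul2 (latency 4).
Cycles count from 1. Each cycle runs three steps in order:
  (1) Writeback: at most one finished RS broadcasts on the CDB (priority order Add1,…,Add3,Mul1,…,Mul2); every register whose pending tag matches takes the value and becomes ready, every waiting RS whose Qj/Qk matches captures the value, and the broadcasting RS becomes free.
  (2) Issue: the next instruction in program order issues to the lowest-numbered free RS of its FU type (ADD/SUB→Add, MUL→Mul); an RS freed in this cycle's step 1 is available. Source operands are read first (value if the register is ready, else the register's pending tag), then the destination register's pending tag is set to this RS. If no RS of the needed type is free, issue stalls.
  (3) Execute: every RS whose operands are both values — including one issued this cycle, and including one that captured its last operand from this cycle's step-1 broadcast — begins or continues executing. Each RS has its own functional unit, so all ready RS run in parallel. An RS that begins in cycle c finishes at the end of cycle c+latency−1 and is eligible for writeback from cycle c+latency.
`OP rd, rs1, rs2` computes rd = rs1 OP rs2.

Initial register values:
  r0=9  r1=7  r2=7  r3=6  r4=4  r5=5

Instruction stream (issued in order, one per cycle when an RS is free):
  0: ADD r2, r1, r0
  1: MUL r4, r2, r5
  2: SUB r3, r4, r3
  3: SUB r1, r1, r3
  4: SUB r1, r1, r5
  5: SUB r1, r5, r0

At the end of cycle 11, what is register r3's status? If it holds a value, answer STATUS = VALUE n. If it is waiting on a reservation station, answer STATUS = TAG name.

STATUS = VALUE 74

cycle 1: issue ADD r2<-Add1 // r0:9,r1:7,r2:Add1,r3:6,r4:4,r5:5
cycle 2: issue MUL r4<-Mul1 // r0:9,r1:7,r2:Add1,r3:6,r4:Mul1,r5:5
cycle 3: CDB Add1=16; issue SUB r3<-Add1 // r0:9,r1:7,r2:16,r3:Add1,r4:Mul1,r5:5
cycle 4: issue SUB r1<-Add2 // r0:9,r1:Add2,r2:16,r3:Add1,r4:Mul1,r5:5
cycle 5: issue SUB r1<-Add3 // r0:9,r1:Add3,r2:16,r3:Add1,r4:Mul1,r5:5
cycle 6: stall // r0:9,r1:Add3,r2:16,r3:Add1,r4:Mul1,r5:5
cycle 7: CDB Mul1=80; stall // r0:9,r1:Add3,r2:16,r3:Add1,r4:80,r5:5
cycle 8: stall // r0:9,r1:Add3,r2:16,r3:Add1,r4:80,r5:5
cycle 9: CDB Add1=74; issue SUB r1<-Add1 // r0:9,r1:Add1,r2:16,r3:74,r4:80,r5:5
cycle 10: - // r0:9,r1:Add1,r2:16,r3:74,r4:80,r5:5
cycle 11: CDB Add1=-4 // r0:9,r1:-4,r2:16,r3:74,r4:80,r5:5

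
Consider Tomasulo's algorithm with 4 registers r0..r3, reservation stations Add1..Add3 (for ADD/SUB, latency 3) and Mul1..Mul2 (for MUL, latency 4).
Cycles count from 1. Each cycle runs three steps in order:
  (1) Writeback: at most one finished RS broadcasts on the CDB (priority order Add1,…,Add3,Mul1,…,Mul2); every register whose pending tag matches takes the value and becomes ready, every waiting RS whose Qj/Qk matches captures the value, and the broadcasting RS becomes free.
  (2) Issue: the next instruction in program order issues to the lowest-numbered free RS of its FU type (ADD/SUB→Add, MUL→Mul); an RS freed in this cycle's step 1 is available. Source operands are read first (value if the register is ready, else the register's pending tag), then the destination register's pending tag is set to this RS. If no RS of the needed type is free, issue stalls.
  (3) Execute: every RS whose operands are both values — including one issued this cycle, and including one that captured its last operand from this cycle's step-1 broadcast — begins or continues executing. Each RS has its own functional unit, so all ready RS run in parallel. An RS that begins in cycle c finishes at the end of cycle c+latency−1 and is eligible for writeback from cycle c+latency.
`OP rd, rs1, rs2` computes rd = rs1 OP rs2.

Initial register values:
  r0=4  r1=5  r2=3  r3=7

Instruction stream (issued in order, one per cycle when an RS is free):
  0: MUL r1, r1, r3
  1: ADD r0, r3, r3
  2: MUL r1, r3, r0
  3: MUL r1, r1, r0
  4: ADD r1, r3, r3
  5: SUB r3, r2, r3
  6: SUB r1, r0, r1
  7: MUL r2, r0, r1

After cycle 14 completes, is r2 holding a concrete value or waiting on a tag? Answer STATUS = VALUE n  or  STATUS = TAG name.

STATUS = TAG Mul2

  c1: issue MUL r1<-Mul1  regs: r0:4,r1:Mul1,r2:3,r3:7
  c2: issue ADD r0<-Add1  regs: r0:Add1,r1:Mul1,r2:3,r3:7
  c3: issue MUL r1<-Mul2  regs: r0:Add1,r1:Mul2,r2:3,r3:7
  c4: stall  regs: r0:Add1,r1:Mul2,r2:3,r3:7
  c5: CDB Add1=14; stall  regs: r0:14,r1:Mul2,r2:3,r3:7
  c6: CDB Mul1=35; issue MUL r1<-Mul1  regs: r0:14,r1:Mul1,r2:3,r3:7
  c7: issue ADD r1<-Add1  regs: r0:14,r1:Add1,r2:3,r3:7
  c8: issue SUB r3<-Add2  regs: r0:14,r1:Add1,r2:3,r3:Add2
  c9: CDB Mul2=98; issue SUB r1<-Add3  regs: r0:14,r1:Add3,r2:3,r3:Add2
  c10: CDB Add1=14; issue MUL r2<-Mul2  regs: r0:14,r1:Add3,r2:Mul2,r3:Add2
  c11: CDB Add2=-4  regs: r0:14,r1:Add3,r2:Mul2,r3:-4
  c12: -  regs: r0:14,r1:Add3,r2:Mul2,r3:-4
  c13: CDB Add3=0  regs: r0:14,r1:0,r2:Mul2,r3:-4
  c14: CDB Mul1=1372  regs: r0:14,r1:0,r2:Mul2,r3:-4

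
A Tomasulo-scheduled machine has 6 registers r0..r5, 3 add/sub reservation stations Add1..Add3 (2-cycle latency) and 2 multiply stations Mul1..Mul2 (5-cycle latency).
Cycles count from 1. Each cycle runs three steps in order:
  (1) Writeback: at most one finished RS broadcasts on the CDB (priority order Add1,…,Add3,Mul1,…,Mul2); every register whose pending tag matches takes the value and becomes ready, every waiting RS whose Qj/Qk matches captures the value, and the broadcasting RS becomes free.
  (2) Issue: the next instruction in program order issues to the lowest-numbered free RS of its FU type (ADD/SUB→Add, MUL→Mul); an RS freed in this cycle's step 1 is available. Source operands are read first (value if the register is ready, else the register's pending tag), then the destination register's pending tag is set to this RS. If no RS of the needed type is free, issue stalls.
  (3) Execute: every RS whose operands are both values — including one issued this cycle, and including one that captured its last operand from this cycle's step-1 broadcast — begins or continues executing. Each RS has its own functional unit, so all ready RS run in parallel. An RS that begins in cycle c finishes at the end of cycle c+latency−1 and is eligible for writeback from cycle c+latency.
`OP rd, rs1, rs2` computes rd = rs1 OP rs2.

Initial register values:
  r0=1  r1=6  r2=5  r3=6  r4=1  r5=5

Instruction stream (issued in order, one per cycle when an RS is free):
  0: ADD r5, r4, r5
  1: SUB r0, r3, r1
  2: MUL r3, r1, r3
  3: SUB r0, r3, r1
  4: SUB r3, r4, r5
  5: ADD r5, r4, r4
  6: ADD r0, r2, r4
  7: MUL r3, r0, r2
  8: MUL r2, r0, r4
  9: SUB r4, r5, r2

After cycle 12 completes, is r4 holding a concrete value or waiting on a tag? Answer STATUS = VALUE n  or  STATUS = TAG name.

STATUS = TAG Add2

c1: issue ADD r5<-Add1 | r0:1,r1:6,r2:5,r3:6,r4:1,r5:Add1
c2: issue SUB r0<-Add2 | r0:Add2,r1:6,r2:5,r3:6,r4:1,r5:Add1
c3: CDB Add1=6; issue MUL r3<-Mul1 | r0:Add2,r1:6,r2:5,r3:Mul1,r4:1,r5:6
c4: CDB Add2=0; issue SUB r0<-Add1 | r0:Add1,r1:6,r2:5,r3:Mul1,r4:1,r5:6
c5: issue SUB r3<-Add2 | r0:Add1,r1:6,r2:5,r3:Add2,r4:1,r5:6
c6: issue ADD r5<-Add3 | r0:Add1,r1:6,r2:5,r3:Add2,r4:1,r5:Add3
c7: CDB Add2=-5; issue ADD r0<-Add2 | r0:Add2,r1:6,r2:5,r3:-5,r4:1,r5:Add3
c8: CDB Add3=2; issue MUL r3<-Mul2 | r0:Add2,r1:6,r2:5,r3:Mul2,r4:1,r5:2
c9: CDB Add2=6; stall | r0:6,r1:6,r2:5,r3:Mul2,r4:1,r5:2
c10: CDB Mul1=36; issue MUL r2<-Mul1 | r0:6,r1:6,r2:Mul1,r3:Mul2,r4:1,r5:2
c11: issue SUB r4<-Add2 | r0:6,r1:6,r2:Mul1,r3:Mul2,r4:Add2,r5:2
c12: CDB Add1=30 | r0:6,r1:6,r2:Mul1,r3:Mul2,r4:Add2,r5:2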